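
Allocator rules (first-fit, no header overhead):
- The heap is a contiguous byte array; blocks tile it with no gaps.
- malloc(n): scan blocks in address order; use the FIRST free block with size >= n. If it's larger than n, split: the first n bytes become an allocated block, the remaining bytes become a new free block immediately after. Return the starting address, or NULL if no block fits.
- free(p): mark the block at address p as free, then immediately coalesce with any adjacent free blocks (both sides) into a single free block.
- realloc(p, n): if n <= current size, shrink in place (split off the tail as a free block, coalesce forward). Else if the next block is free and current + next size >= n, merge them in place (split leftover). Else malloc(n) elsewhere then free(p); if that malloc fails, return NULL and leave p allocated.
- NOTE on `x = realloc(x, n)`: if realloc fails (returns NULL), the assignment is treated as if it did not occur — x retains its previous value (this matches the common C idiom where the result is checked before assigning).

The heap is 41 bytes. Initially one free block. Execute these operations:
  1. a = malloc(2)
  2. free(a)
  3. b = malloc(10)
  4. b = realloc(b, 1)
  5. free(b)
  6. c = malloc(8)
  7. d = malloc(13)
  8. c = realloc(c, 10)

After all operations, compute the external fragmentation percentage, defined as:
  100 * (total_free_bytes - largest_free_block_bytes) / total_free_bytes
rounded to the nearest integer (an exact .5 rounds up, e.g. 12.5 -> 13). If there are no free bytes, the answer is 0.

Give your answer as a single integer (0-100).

Op 1: a = malloc(2) -> a = 0; heap: [0-1 ALLOC][2-40 FREE]
Op 2: free(a) -> (freed a); heap: [0-40 FREE]
Op 3: b = malloc(10) -> b = 0; heap: [0-9 ALLOC][10-40 FREE]
Op 4: b = realloc(b, 1) -> b = 0; heap: [0-0 ALLOC][1-40 FREE]
Op 5: free(b) -> (freed b); heap: [0-40 FREE]
Op 6: c = malloc(8) -> c = 0; heap: [0-7 ALLOC][8-40 FREE]
Op 7: d = malloc(13) -> d = 8; heap: [0-7 ALLOC][8-20 ALLOC][21-40 FREE]
Op 8: c = realloc(c, 10) -> c = 21; heap: [0-7 FREE][8-20 ALLOC][21-30 ALLOC][31-40 FREE]
Free blocks: [8 10] total_free=18 largest=10 -> 100*(18-10)/18 = 800/18 ≈ 44.444 -> rounds to 44

Answer: 44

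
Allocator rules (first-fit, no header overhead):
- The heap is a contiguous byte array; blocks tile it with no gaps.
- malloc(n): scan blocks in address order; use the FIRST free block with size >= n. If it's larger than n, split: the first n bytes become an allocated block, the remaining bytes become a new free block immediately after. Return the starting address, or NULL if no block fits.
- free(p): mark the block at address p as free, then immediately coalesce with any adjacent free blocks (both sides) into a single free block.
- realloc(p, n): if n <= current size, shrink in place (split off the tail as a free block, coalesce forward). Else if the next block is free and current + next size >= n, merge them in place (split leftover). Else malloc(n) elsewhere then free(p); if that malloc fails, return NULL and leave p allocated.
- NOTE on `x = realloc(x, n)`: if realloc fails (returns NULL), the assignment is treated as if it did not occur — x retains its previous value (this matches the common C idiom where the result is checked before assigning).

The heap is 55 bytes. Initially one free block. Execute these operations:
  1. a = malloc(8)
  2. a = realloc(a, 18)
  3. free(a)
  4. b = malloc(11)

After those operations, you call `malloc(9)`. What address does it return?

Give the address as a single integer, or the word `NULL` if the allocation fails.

Op 1: a = malloc(8) -> a = 0; heap: [0-7 ALLOC][8-54 FREE]
Op 2: a = realloc(a, 18) -> a = 0; heap: [0-17 ALLOC][18-54 FREE]
Op 3: free(a) -> (freed a); heap: [0-54 FREE]
Op 4: b = malloc(11) -> b = 0; heap: [0-10 ALLOC][11-54 FREE]
malloc(9): first-fit scan over [0-10 ALLOC][11-54 FREE] -> 11

Answer: 11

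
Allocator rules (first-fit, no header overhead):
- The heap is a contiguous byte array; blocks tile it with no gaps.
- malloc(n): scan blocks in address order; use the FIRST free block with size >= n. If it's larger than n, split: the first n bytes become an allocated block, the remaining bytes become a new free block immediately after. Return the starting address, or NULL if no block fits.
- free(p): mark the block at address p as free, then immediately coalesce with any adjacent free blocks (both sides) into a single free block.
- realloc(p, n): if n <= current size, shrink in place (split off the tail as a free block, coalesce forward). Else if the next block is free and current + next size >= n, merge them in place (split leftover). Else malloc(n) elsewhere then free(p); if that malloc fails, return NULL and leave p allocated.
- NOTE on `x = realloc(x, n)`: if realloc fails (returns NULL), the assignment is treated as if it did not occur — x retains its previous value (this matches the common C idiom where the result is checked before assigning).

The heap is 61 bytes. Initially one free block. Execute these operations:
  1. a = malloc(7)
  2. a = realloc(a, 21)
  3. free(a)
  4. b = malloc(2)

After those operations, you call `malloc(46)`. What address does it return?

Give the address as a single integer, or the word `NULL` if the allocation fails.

Answer: 2

Derivation:
Op 1: a = malloc(7) -> a = 0; heap: [0-6 ALLOC][7-60 FREE]
Op 2: a = realloc(a, 21) -> a = 0; heap: [0-20 ALLOC][21-60 FREE]
Op 3: free(a) -> (freed a); heap: [0-60 FREE]
Op 4: b = malloc(2) -> b = 0; heap: [0-1 ALLOC][2-60 FREE]
malloc(46): first-fit scan over [0-1 ALLOC][2-60 FREE] -> 2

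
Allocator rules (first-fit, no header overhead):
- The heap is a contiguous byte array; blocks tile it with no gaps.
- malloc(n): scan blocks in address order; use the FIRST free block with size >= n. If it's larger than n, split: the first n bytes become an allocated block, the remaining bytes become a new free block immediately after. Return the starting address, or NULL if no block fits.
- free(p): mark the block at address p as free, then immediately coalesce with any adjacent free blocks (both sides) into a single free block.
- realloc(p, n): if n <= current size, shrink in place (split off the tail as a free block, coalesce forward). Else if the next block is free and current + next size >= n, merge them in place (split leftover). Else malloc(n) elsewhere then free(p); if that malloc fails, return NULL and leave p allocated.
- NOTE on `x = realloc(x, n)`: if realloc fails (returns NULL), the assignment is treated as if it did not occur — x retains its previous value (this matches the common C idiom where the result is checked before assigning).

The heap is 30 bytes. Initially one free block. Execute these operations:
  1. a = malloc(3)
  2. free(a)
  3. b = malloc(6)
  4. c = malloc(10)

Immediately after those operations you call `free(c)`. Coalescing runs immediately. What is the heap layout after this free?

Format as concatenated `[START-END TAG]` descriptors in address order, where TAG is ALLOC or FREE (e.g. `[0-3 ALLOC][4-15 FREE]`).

Answer: [0-5 ALLOC][6-29 FREE]

Derivation:
Op 1: a = malloc(3) -> a = 0; heap: [0-2 ALLOC][3-29 FREE]
Op 2: free(a) -> (freed a); heap: [0-29 FREE]
Op 3: b = malloc(6) -> b = 0; heap: [0-5 ALLOC][6-29 FREE]
Op 4: c = malloc(10) -> c = 6; heap: [0-5 ALLOC][6-15 ALLOC][16-29 FREE]
free(c): c = 6 -> block [6-15 ALLOC]; mark free, coalesce with adjacent free neighbors -> [0-5 ALLOC][6-29 FREE]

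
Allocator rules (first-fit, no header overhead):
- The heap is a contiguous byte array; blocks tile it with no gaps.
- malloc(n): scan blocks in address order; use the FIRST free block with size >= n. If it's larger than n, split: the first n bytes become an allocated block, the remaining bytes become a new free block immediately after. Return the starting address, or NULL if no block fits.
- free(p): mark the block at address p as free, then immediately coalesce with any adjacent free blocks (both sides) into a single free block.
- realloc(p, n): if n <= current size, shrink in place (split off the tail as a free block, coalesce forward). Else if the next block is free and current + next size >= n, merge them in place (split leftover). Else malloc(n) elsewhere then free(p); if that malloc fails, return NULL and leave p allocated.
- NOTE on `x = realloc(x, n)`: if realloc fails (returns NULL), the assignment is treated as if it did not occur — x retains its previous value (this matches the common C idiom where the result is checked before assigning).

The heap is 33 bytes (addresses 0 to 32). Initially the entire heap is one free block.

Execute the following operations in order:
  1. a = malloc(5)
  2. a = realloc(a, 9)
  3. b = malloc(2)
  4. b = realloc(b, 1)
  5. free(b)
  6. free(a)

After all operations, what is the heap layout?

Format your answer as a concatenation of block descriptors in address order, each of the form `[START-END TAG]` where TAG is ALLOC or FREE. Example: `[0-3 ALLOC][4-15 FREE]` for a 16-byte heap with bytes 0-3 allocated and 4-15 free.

Answer: [0-32 FREE]

Derivation:
Op 1: a = malloc(5) -> a = 0; heap: [0-4 ALLOC][5-32 FREE]
Op 2: a = realloc(a, 9) -> a = 0; heap: [0-8 ALLOC][9-32 FREE]
Op 3: b = malloc(2) -> b = 9; heap: [0-8 ALLOC][9-10 ALLOC][11-32 FREE]
Op 4: b = realloc(b, 1) -> b = 9; heap: [0-8 ALLOC][9-9 ALLOC][10-32 FREE]
Op 5: free(b) -> (freed b); heap: [0-8 ALLOC][9-32 FREE]
Op 6: free(a) -> (freed a); heap: [0-32 FREE]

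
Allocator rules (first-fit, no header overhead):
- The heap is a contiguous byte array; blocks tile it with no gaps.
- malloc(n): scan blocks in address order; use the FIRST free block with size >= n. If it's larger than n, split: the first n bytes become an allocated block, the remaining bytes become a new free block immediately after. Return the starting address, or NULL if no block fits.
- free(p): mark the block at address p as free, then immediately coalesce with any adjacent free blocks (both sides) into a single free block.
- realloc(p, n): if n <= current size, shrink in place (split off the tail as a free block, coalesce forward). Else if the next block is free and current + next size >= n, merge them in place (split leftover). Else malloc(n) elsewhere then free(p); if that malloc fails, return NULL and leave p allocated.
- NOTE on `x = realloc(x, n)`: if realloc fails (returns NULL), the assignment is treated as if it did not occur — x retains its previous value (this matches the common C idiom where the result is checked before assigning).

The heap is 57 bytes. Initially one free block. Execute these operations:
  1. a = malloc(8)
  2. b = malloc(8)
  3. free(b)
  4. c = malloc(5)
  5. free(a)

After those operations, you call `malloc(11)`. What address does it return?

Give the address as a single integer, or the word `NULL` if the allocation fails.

Answer: 13

Derivation:
Op 1: a = malloc(8) -> a = 0; heap: [0-7 ALLOC][8-56 FREE]
Op 2: b = malloc(8) -> b = 8; heap: [0-7 ALLOC][8-15 ALLOC][16-56 FREE]
Op 3: free(b) -> (freed b); heap: [0-7 ALLOC][8-56 FREE]
Op 4: c = malloc(5) -> c = 8; heap: [0-7 ALLOC][8-12 ALLOC][13-56 FREE]
Op 5: free(a) -> (freed a); heap: [0-7 FREE][8-12 ALLOC][13-56 FREE]
malloc(11): first-fit scan over [0-7 FREE][8-12 ALLOC][13-56 FREE] -> 13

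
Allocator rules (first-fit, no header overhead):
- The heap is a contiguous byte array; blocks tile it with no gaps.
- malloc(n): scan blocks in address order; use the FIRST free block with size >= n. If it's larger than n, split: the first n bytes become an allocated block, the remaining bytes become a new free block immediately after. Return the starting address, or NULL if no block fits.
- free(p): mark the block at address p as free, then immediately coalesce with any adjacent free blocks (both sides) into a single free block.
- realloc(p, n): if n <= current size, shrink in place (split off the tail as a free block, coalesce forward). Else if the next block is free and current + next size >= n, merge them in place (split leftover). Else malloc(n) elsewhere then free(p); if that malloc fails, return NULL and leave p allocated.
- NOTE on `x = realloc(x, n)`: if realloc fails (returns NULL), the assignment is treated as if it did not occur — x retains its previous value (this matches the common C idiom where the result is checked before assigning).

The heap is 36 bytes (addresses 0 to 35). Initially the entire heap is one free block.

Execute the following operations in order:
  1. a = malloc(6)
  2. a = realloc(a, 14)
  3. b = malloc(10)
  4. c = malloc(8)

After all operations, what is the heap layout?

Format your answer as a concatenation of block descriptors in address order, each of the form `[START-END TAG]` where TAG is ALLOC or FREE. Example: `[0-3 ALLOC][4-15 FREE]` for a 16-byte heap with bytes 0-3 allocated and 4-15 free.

Answer: [0-13 ALLOC][14-23 ALLOC][24-31 ALLOC][32-35 FREE]

Derivation:
Op 1: a = malloc(6) -> a = 0; heap: [0-5 ALLOC][6-35 FREE]
Op 2: a = realloc(a, 14) -> a = 0; heap: [0-13 ALLOC][14-35 FREE]
Op 3: b = malloc(10) -> b = 14; heap: [0-13 ALLOC][14-23 ALLOC][24-35 FREE]
Op 4: c = malloc(8) -> c = 24; heap: [0-13 ALLOC][14-23 ALLOC][24-31 ALLOC][32-35 FREE]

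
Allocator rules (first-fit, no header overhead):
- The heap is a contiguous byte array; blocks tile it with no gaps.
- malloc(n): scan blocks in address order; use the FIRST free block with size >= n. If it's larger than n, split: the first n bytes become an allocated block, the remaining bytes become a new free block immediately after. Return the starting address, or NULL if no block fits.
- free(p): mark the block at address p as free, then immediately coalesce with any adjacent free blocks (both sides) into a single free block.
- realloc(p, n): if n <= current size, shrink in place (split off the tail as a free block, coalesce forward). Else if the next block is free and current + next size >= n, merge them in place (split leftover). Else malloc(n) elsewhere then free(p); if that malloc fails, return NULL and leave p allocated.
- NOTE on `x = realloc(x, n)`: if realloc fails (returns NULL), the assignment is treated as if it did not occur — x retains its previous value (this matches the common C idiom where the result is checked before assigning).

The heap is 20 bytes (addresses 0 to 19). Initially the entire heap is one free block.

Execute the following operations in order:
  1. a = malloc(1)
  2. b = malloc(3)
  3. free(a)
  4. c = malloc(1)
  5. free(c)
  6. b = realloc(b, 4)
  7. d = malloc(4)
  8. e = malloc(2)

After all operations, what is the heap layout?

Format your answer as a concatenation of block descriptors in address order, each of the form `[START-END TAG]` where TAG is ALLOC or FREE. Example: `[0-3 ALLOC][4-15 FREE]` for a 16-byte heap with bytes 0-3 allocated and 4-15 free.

Answer: [0-0 FREE][1-4 ALLOC][5-8 ALLOC][9-10 ALLOC][11-19 FREE]

Derivation:
Op 1: a = malloc(1) -> a = 0; heap: [0-0 ALLOC][1-19 FREE]
Op 2: b = malloc(3) -> b = 1; heap: [0-0 ALLOC][1-3 ALLOC][4-19 FREE]
Op 3: free(a) -> (freed a); heap: [0-0 FREE][1-3 ALLOC][4-19 FREE]
Op 4: c = malloc(1) -> c = 0; heap: [0-0 ALLOC][1-3 ALLOC][4-19 FREE]
Op 5: free(c) -> (freed c); heap: [0-0 FREE][1-3 ALLOC][4-19 FREE]
Op 6: b = realloc(b, 4) -> b = 1; heap: [0-0 FREE][1-4 ALLOC][5-19 FREE]
Op 7: d = malloc(4) -> d = 5; heap: [0-0 FREE][1-4 ALLOC][5-8 ALLOC][9-19 FREE]
Op 8: e = malloc(2) -> e = 9; heap: [0-0 FREE][1-4 ALLOC][5-8 ALLOC][9-10 ALLOC][11-19 FREE]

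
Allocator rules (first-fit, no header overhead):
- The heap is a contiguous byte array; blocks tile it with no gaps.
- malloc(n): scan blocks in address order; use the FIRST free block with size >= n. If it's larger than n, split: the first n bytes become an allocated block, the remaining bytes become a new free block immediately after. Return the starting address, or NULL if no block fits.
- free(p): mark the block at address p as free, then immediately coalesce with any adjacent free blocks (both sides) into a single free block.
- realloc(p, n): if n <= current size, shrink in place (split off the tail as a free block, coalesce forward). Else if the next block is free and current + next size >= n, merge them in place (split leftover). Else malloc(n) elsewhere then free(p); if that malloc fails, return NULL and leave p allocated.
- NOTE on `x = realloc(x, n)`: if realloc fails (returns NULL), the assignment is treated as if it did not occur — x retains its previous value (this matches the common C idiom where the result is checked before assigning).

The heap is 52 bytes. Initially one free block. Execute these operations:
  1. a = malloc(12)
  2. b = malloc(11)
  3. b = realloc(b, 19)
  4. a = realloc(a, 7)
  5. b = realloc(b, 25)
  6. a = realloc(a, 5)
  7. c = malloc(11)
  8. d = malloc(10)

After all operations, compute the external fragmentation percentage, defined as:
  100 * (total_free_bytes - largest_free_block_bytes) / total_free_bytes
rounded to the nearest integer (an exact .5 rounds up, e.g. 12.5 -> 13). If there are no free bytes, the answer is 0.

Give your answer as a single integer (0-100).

Answer: 36

Derivation:
Op 1: a = malloc(12) -> a = 0; heap: [0-11 ALLOC][12-51 FREE]
Op 2: b = malloc(11) -> b = 12; heap: [0-11 ALLOC][12-22 ALLOC][23-51 FREE]
Op 3: b = realloc(b, 19) -> b = 12; heap: [0-11 ALLOC][12-30 ALLOC][31-51 FREE]
Op 4: a = realloc(a, 7) -> a = 0; heap: [0-6 ALLOC][7-11 FREE][12-30 ALLOC][31-51 FREE]
Op 5: b = realloc(b, 25) -> b = 12; heap: [0-6 ALLOC][7-11 FREE][12-36 ALLOC][37-51 FREE]
Op 6: a = realloc(a, 5) -> a = 0; heap: [0-4 ALLOC][5-11 FREE][12-36 ALLOC][37-51 FREE]
Op 7: c = malloc(11) -> c = 37; heap: [0-4 ALLOC][5-11 FREE][12-36 ALLOC][37-47 ALLOC][48-51 FREE]
Op 8: d = malloc(10) -> d = NULL; heap: [0-4 ALLOC][5-11 FREE][12-36 ALLOC][37-47 ALLOC][48-51 FREE]
Free blocks: [7 4] total_free=11 largest=7 -> 100*(11-7)/11 = 400/11 ≈ 36.364 -> rounds to 36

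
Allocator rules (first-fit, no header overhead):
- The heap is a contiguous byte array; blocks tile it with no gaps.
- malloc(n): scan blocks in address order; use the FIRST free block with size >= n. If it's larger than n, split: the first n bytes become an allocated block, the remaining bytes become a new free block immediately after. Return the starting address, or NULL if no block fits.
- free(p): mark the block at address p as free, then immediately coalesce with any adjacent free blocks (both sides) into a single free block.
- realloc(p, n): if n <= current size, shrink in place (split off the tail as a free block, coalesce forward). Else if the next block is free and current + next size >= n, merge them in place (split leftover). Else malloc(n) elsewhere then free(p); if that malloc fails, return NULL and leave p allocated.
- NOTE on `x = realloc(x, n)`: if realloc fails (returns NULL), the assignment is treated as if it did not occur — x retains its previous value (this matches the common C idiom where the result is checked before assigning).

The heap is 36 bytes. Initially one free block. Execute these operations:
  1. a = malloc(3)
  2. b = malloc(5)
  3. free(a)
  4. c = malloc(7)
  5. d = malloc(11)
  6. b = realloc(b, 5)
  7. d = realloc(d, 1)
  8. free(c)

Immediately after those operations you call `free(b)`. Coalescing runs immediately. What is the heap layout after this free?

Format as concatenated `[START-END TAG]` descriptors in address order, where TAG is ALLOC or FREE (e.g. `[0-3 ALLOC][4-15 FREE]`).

Op 1: a = malloc(3) -> a = 0; heap: [0-2 ALLOC][3-35 FREE]
Op 2: b = malloc(5) -> b = 3; heap: [0-2 ALLOC][3-7 ALLOC][8-35 FREE]
Op 3: free(a) -> (freed a); heap: [0-2 FREE][3-7 ALLOC][8-35 FREE]
Op 4: c = malloc(7) -> c = 8; heap: [0-2 FREE][3-7 ALLOC][8-14 ALLOC][15-35 FREE]
Op 5: d = malloc(11) -> d = 15; heap: [0-2 FREE][3-7 ALLOC][8-14 ALLOC][15-25 ALLOC][26-35 FREE]
Op 6: b = realloc(b, 5) -> b = 3; heap: [0-2 FREE][3-7 ALLOC][8-14 ALLOC][15-25 ALLOC][26-35 FREE]
Op 7: d = realloc(d, 1) -> d = 15; heap: [0-2 FREE][3-7 ALLOC][8-14 ALLOC][15-15 ALLOC][16-35 FREE]
Op 8: free(c) -> (freed c); heap: [0-2 FREE][3-7 ALLOC][8-14 FREE][15-15 ALLOC][16-35 FREE]
free(b): b = 3 -> block [3-7 ALLOC]; mark free, coalesce with adjacent free neighbors -> [0-14 FREE][15-15 ALLOC][16-35 FREE]

Answer: [0-14 FREE][15-15 ALLOC][16-35 FREE]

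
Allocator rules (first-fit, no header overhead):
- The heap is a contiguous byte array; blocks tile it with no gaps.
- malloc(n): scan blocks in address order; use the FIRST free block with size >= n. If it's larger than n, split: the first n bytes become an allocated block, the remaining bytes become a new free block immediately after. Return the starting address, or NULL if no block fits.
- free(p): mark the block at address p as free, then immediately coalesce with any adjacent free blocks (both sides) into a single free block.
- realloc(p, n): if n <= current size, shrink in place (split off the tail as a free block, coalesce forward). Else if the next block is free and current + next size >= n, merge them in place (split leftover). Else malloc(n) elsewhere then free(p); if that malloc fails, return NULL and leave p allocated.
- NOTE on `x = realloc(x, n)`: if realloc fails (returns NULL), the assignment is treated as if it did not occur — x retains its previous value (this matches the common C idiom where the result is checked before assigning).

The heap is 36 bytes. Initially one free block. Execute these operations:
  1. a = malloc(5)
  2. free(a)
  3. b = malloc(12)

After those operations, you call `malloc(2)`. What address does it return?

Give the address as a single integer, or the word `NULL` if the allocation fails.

Op 1: a = malloc(5) -> a = 0; heap: [0-4 ALLOC][5-35 FREE]
Op 2: free(a) -> (freed a); heap: [0-35 FREE]
Op 3: b = malloc(12) -> b = 0; heap: [0-11 ALLOC][12-35 FREE]
malloc(2): first-fit scan over [0-11 ALLOC][12-35 FREE] -> 12

Answer: 12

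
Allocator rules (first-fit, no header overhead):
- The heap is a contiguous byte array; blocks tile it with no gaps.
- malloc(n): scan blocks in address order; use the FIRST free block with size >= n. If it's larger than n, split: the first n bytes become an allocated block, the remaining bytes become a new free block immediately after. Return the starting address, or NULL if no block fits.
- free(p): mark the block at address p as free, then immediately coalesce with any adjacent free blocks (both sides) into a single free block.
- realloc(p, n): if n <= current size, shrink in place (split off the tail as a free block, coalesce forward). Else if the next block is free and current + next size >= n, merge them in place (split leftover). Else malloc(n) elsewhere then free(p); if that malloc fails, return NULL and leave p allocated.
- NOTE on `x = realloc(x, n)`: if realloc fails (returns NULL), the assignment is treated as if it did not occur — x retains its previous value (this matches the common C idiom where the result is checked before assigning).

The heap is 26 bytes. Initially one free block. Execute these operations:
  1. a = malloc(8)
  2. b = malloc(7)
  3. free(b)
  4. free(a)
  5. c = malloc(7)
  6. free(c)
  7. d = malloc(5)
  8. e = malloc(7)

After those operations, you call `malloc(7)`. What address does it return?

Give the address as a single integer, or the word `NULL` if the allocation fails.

Answer: 12

Derivation:
Op 1: a = malloc(8) -> a = 0; heap: [0-7 ALLOC][8-25 FREE]
Op 2: b = malloc(7) -> b = 8; heap: [0-7 ALLOC][8-14 ALLOC][15-25 FREE]
Op 3: free(b) -> (freed b); heap: [0-7 ALLOC][8-25 FREE]
Op 4: free(a) -> (freed a); heap: [0-25 FREE]
Op 5: c = malloc(7) -> c = 0; heap: [0-6 ALLOC][7-25 FREE]
Op 6: free(c) -> (freed c); heap: [0-25 FREE]
Op 7: d = malloc(5) -> d = 0; heap: [0-4 ALLOC][5-25 FREE]
Op 8: e = malloc(7) -> e = 5; heap: [0-4 ALLOC][5-11 ALLOC][12-25 FREE]
malloc(7): first-fit scan over [0-4 ALLOC][5-11 ALLOC][12-25 FREE] -> 12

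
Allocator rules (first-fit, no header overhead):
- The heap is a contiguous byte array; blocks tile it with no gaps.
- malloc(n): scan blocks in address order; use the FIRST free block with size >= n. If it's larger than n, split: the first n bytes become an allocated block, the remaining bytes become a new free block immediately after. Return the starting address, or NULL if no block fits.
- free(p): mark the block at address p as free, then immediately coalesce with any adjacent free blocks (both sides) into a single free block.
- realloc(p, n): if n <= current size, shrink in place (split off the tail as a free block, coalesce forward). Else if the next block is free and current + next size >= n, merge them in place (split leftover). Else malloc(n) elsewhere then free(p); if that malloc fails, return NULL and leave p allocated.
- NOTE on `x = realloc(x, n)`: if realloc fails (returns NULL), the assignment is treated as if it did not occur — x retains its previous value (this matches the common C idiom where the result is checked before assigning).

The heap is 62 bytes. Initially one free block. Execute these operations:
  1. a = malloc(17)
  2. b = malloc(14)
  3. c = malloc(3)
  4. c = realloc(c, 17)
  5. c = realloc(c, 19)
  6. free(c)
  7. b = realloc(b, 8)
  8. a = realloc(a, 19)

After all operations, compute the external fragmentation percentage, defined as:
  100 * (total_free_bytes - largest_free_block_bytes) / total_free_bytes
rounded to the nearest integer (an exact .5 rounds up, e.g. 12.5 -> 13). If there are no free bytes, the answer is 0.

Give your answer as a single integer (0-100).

Op 1: a = malloc(17) -> a = 0; heap: [0-16 ALLOC][17-61 FREE]
Op 2: b = malloc(14) -> b = 17; heap: [0-16 ALLOC][17-30 ALLOC][31-61 FREE]
Op 3: c = malloc(3) -> c = 31; heap: [0-16 ALLOC][17-30 ALLOC][31-33 ALLOC][34-61 FREE]
Op 4: c = realloc(c, 17) -> c = 31; heap: [0-16 ALLOC][17-30 ALLOC][31-47 ALLOC][48-61 FREE]
Op 5: c = realloc(c, 19) -> c = 31; heap: [0-16 ALLOC][17-30 ALLOC][31-49 ALLOC][50-61 FREE]
Op 6: free(c) -> (freed c); heap: [0-16 ALLOC][17-30 ALLOC][31-61 FREE]
Op 7: b = realloc(b, 8) -> b = 17; heap: [0-16 ALLOC][17-24 ALLOC][25-61 FREE]
Op 8: a = realloc(a, 19) -> a = 25; heap: [0-16 FREE][17-24 ALLOC][25-43 ALLOC][44-61 FREE]
Free blocks: [17 18] total_free=35 largest=18 -> 100*(35-18)/35 = 1700/35 ≈ 48.571 -> rounds to 49

Answer: 49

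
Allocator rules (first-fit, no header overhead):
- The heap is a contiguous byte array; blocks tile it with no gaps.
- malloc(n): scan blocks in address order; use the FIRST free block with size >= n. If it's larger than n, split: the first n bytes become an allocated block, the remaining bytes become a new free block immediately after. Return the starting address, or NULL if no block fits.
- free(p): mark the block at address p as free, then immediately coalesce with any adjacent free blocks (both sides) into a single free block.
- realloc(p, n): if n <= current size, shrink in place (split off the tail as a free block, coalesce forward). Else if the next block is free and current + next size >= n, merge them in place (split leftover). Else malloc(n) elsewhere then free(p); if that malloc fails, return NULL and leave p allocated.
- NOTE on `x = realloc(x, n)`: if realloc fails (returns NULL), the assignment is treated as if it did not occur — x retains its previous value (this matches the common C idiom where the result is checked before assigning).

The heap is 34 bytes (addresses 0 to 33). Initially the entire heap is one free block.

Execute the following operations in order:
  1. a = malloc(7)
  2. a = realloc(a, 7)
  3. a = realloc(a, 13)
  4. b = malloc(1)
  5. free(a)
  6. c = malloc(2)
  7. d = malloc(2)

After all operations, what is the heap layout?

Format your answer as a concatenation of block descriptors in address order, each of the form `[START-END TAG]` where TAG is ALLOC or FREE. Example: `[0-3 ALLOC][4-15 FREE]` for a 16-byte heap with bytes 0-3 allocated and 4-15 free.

Answer: [0-1 ALLOC][2-3 ALLOC][4-12 FREE][13-13 ALLOC][14-33 FREE]

Derivation:
Op 1: a = malloc(7) -> a = 0; heap: [0-6 ALLOC][7-33 FREE]
Op 2: a = realloc(a, 7) -> a = 0; heap: [0-6 ALLOC][7-33 FREE]
Op 3: a = realloc(a, 13) -> a = 0; heap: [0-12 ALLOC][13-33 FREE]
Op 4: b = malloc(1) -> b = 13; heap: [0-12 ALLOC][13-13 ALLOC][14-33 FREE]
Op 5: free(a) -> (freed a); heap: [0-12 FREE][13-13 ALLOC][14-33 FREE]
Op 6: c = malloc(2) -> c = 0; heap: [0-1 ALLOC][2-12 FREE][13-13 ALLOC][14-33 FREE]
Op 7: d = malloc(2) -> d = 2; heap: [0-1 ALLOC][2-3 ALLOC][4-12 FREE][13-13 ALLOC][14-33 FREE]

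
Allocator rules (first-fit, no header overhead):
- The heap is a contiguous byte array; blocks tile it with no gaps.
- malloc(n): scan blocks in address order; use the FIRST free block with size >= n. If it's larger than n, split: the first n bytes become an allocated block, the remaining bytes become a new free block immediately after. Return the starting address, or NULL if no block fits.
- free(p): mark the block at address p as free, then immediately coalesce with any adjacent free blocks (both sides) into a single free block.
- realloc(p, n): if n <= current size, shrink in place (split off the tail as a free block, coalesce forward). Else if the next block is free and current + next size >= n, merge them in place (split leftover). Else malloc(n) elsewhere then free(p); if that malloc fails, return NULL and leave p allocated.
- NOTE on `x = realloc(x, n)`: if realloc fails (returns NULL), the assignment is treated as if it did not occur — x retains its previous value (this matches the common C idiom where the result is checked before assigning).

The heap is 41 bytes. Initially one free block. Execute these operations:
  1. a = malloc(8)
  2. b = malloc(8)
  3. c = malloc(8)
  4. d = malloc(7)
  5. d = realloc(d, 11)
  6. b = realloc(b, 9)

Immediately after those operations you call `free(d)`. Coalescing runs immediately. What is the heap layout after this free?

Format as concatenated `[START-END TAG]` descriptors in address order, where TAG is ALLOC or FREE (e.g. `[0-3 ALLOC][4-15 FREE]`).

Answer: [0-7 ALLOC][8-15 ALLOC][16-23 ALLOC][24-40 FREE]

Derivation:
Op 1: a = malloc(8) -> a = 0; heap: [0-7 ALLOC][8-40 FREE]
Op 2: b = malloc(8) -> b = 8; heap: [0-7 ALLOC][8-15 ALLOC][16-40 FREE]
Op 3: c = malloc(8) -> c = 16; heap: [0-7 ALLOC][8-15 ALLOC][16-23 ALLOC][24-40 FREE]
Op 4: d = malloc(7) -> d = 24; heap: [0-7 ALLOC][8-15 ALLOC][16-23 ALLOC][24-30 ALLOC][31-40 FREE]
Op 5: d = realloc(d, 11) -> d = 24; heap: [0-7 ALLOC][8-15 ALLOC][16-23 ALLOC][24-34 ALLOC][35-40 FREE]
Op 6: b = realloc(b, 9) -> NULL (b unchanged); heap: [0-7 ALLOC][8-15 ALLOC][16-23 ALLOC][24-34 ALLOC][35-40 FREE]
free(d): d = 24 -> block [24-34 ALLOC]; mark free, coalesce with adjacent free neighbors -> [0-7 ALLOC][8-15 ALLOC][16-23 ALLOC][24-40 FREE]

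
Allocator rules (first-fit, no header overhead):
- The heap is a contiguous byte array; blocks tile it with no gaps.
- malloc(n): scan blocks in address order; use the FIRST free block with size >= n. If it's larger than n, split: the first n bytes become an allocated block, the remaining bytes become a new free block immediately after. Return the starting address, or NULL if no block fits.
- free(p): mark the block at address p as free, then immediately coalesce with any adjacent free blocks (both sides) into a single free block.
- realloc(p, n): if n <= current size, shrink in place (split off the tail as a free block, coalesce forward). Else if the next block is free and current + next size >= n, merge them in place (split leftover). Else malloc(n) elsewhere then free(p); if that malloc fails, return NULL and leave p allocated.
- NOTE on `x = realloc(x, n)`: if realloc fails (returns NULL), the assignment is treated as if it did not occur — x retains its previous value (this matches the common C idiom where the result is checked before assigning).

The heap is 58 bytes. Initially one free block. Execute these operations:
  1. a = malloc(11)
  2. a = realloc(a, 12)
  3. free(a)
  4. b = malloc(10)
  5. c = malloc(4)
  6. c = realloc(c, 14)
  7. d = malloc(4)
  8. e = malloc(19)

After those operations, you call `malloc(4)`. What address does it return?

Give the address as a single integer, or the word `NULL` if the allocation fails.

Op 1: a = malloc(11) -> a = 0; heap: [0-10 ALLOC][11-57 FREE]
Op 2: a = realloc(a, 12) -> a = 0; heap: [0-11 ALLOC][12-57 FREE]
Op 3: free(a) -> (freed a); heap: [0-57 FREE]
Op 4: b = malloc(10) -> b = 0; heap: [0-9 ALLOC][10-57 FREE]
Op 5: c = malloc(4) -> c = 10; heap: [0-9 ALLOC][10-13 ALLOC][14-57 FREE]
Op 6: c = realloc(c, 14) -> c = 10; heap: [0-9 ALLOC][10-23 ALLOC][24-57 FREE]
Op 7: d = malloc(4) -> d = 24; heap: [0-9 ALLOC][10-23 ALLOC][24-27 ALLOC][28-57 FREE]
Op 8: e = malloc(19) -> e = 28; heap: [0-9 ALLOC][10-23 ALLOC][24-27 ALLOC][28-46 ALLOC][47-57 FREE]
malloc(4): first-fit scan over [0-9 ALLOC][10-23 ALLOC][24-27 ALLOC][28-46 ALLOC][47-57 FREE] -> 47

Answer: 47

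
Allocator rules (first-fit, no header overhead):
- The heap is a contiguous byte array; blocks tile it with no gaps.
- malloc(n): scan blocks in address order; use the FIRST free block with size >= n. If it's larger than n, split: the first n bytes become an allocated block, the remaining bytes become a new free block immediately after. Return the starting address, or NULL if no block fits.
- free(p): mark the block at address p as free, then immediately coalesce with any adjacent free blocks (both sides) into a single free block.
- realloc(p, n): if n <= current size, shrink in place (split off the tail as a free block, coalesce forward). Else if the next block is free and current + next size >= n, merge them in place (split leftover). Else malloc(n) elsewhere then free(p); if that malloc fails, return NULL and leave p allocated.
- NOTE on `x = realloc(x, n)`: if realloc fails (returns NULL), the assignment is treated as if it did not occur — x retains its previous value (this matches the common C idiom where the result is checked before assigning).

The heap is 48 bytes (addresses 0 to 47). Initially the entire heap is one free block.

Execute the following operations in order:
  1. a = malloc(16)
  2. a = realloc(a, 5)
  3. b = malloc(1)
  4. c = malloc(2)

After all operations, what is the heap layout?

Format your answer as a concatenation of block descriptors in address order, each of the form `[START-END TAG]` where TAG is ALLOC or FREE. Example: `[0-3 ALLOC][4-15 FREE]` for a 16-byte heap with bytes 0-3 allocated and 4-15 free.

Op 1: a = malloc(16) -> a = 0; heap: [0-15 ALLOC][16-47 FREE]
Op 2: a = realloc(a, 5) -> a = 0; heap: [0-4 ALLOC][5-47 FREE]
Op 3: b = malloc(1) -> b = 5; heap: [0-4 ALLOC][5-5 ALLOC][6-47 FREE]
Op 4: c = malloc(2) -> c = 6; heap: [0-4 ALLOC][5-5 ALLOC][6-7 ALLOC][8-47 FREE]

Answer: [0-4 ALLOC][5-5 ALLOC][6-7 ALLOC][8-47 FREE]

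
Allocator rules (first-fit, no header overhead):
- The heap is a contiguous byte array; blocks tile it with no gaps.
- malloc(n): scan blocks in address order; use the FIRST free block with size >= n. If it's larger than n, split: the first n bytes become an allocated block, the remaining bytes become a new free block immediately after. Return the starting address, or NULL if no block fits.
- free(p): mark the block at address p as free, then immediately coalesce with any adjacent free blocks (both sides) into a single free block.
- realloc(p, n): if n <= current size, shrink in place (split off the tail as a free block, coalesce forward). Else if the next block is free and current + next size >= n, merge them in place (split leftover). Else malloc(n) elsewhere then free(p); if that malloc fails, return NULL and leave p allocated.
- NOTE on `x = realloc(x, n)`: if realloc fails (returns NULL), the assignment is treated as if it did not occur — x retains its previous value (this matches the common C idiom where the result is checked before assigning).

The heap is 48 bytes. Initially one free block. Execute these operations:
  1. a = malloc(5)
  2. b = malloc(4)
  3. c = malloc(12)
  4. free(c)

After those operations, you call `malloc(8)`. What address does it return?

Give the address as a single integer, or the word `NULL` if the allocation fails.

Answer: 9

Derivation:
Op 1: a = malloc(5) -> a = 0; heap: [0-4 ALLOC][5-47 FREE]
Op 2: b = malloc(4) -> b = 5; heap: [0-4 ALLOC][5-8 ALLOC][9-47 FREE]
Op 3: c = malloc(12) -> c = 9; heap: [0-4 ALLOC][5-8 ALLOC][9-20 ALLOC][21-47 FREE]
Op 4: free(c) -> (freed c); heap: [0-4 ALLOC][5-8 ALLOC][9-47 FREE]
malloc(8): first-fit scan over [0-4 ALLOC][5-8 ALLOC][9-47 FREE] -> 9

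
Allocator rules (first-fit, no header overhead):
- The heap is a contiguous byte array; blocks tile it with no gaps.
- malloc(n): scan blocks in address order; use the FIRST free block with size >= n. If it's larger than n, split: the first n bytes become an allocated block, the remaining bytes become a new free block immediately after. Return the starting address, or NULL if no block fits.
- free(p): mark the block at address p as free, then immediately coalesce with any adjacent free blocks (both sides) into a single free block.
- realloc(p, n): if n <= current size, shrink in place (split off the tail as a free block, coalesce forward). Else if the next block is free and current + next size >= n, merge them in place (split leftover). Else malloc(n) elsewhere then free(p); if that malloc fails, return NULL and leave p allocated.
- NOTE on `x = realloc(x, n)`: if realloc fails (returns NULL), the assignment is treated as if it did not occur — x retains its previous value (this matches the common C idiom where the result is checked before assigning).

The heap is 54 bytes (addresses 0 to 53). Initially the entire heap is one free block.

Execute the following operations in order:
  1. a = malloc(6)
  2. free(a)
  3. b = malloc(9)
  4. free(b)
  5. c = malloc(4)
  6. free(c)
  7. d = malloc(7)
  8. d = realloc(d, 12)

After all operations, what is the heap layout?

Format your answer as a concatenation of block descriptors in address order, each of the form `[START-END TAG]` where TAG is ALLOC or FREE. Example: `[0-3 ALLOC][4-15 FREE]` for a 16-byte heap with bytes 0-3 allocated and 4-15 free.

Op 1: a = malloc(6) -> a = 0; heap: [0-5 ALLOC][6-53 FREE]
Op 2: free(a) -> (freed a); heap: [0-53 FREE]
Op 3: b = malloc(9) -> b = 0; heap: [0-8 ALLOC][9-53 FREE]
Op 4: free(b) -> (freed b); heap: [0-53 FREE]
Op 5: c = malloc(4) -> c = 0; heap: [0-3 ALLOC][4-53 FREE]
Op 6: free(c) -> (freed c); heap: [0-53 FREE]
Op 7: d = malloc(7) -> d = 0; heap: [0-6 ALLOC][7-53 FREE]
Op 8: d = realloc(d, 12) -> d = 0; heap: [0-11 ALLOC][12-53 FREE]

Answer: [0-11 ALLOC][12-53 FREE]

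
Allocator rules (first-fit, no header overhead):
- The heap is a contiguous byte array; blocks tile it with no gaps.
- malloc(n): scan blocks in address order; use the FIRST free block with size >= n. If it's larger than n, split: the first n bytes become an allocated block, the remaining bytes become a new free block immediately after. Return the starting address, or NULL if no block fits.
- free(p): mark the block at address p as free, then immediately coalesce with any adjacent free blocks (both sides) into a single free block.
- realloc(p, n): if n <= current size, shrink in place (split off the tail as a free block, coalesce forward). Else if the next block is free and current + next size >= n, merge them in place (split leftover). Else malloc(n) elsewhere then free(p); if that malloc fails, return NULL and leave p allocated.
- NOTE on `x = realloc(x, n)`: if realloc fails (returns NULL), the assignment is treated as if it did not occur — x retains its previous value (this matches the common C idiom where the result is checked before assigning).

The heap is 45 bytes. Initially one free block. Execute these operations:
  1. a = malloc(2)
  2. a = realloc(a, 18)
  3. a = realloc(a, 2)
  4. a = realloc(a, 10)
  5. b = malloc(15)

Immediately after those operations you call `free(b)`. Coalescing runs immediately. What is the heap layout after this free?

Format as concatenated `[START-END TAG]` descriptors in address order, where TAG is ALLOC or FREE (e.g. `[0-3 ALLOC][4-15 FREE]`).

Op 1: a = malloc(2) -> a = 0; heap: [0-1 ALLOC][2-44 FREE]
Op 2: a = realloc(a, 18) -> a = 0; heap: [0-17 ALLOC][18-44 FREE]
Op 3: a = realloc(a, 2) -> a = 0; heap: [0-1 ALLOC][2-44 FREE]
Op 4: a = realloc(a, 10) -> a = 0; heap: [0-9 ALLOC][10-44 FREE]
Op 5: b = malloc(15) -> b = 10; heap: [0-9 ALLOC][10-24 ALLOC][25-44 FREE]
free(b): b = 10 -> block [10-24 ALLOC]; mark free, coalesce with adjacent free neighbors -> [0-9 ALLOC][10-44 FREE]

Answer: [0-9 ALLOC][10-44 FREE]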